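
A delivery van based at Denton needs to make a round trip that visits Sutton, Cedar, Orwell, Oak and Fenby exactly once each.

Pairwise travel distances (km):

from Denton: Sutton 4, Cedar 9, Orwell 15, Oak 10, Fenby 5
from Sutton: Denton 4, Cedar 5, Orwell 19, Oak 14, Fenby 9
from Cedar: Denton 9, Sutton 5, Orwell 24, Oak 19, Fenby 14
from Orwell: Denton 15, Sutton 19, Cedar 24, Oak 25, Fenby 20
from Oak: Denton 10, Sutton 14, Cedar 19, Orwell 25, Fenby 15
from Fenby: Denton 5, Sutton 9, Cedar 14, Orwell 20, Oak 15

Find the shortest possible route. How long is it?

With 5 stops there are 5!/2 = 60 distinct round trips (a route and its reverse cost the same).
Denton-Sutton-Cedar-Orwell-Oak-Fenby-Denton: 4+5+24+25+15+5 = 78
Denton-Sutton-Cedar-Orwell-Fenby-Oak-Denton: 4+5+24+20+15+10 = 78
Denton-Sutton-Cedar-Oak-Orwell-Fenby-Denton: 4+5+19+25+20+5 = 78
Denton-Sutton-Cedar-Oak-Fenby-Orwell-Denton: 4+5+19+15+20+15 = 78
Denton-Sutton-Cedar-Fenby-Orwell-Oak-Denton: 4+5+14+20+25+10 = 78
Denton-Sutton-Cedar-Fenby-Oak-Orwell-Denton: 4+5+14+15+25+15 = 78
Denton-Sutton-Orwell-Cedar-Oak-Fenby-Denton: 4+19+24+19+15+5 = 86
Denton-Sutton-Orwell-Cedar-Fenby-Oak-Denton: 4+19+24+14+15+10 = 86
Denton-Sutton-Orwell-Oak-Cedar-Fenby-Denton: 4+19+25+19+14+5 = 86
Denton-Sutton-Orwell-Oak-Fenby-Cedar-Denton: 4+19+25+15+14+9 = 86
Denton-Sutton-Orwell-Fenby-Cedar-Oak-Denton: 4+19+20+14+19+10 = 86
Denton-Sutton-Orwell-Fenby-Oak-Cedar-Denton: 4+19+20+15+19+9 = 86
Denton-Sutton-Oak-Cedar-Orwell-Fenby-Denton: 4+14+19+24+20+5 = 86
Denton-Sutton-Oak-Cedar-Fenby-Orwell-Denton: 4+14+19+14+20+15 = 86
… (46 more)
The minimum is 78.
One optimal route: Denton → Sutton → Cedar → Orwell → Oak → Fenby → Denton (or its reverse).

Minimum total distance: 78 km.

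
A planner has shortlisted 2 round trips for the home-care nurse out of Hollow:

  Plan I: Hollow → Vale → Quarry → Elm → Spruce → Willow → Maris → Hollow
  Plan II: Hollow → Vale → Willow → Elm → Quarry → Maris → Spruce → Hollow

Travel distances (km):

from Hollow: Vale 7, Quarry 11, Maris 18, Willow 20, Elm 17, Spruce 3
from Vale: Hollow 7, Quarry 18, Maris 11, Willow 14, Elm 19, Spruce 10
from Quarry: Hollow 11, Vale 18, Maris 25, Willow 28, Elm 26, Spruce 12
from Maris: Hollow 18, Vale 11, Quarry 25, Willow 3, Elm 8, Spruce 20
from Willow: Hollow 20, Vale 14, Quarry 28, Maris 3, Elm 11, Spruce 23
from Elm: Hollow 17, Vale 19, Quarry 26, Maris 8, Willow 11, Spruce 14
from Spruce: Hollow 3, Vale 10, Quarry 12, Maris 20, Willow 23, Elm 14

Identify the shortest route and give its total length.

Plan I: 7 + 18 + 26 + 14 + 23 + 3 + 18 = 109
Plan II: 7 + 14 + 11 + 26 + 25 + 20 + 3 = 106

106 km — Plan II is the shortest.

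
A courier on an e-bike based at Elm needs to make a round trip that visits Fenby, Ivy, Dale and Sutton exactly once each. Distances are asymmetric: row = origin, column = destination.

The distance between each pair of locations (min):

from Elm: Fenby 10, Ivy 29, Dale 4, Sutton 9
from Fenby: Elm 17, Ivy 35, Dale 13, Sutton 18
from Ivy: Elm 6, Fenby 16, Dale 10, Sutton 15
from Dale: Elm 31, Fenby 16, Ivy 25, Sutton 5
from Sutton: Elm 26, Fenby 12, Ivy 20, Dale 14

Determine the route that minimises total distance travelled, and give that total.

Elm → Fenby → Ivy → Dale → Sutton → Elm: 10+35+10+5+26 = 86
Elm → Fenby → Ivy → Sutton → Dale → Elm: 10+35+15+14+31 = 105
Elm → Fenby → Dale → Ivy → Sutton → Elm: 10+13+25+15+26 = 89
Elm → Fenby → Dale → Sutton → Ivy → Elm: 10+13+5+20+6 = 54
Elm → Fenby → Sutton → Ivy → Dale → Elm: 10+18+20+10+31 = 89
Elm → Fenby → Sutton → Dale → Ivy → Elm: 10+18+14+25+6 = 73
Elm → Ivy → Fenby → Dale → Sutton → Elm: 29+16+13+5+26 = 89
Elm → Ivy → Fenby → Sutton → Dale → Elm: 29+16+18+14+31 = 108
Elm → Ivy → Dale → Fenby → Sutton → Elm: 29+10+16+18+26 = 99
Elm → Ivy → Dale → Sutton → Fenby → Elm: 29+10+5+12+17 = 73
Elm → Ivy → Sutton → Fenby → Dale → Elm: 29+15+12+13+31 = 100
Elm → Ivy → Sutton → Dale → Fenby → Elm: 29+15+14+16+17 = 91
Elm → Dale → Fenby → Ivy → Sutton → Elm: 4+16+35+15+26 = 96
Elm → Dale → Fenby → Sutton → Ivy → Elm: 4+16+18+20+6 = 64
… (10 more)
The minimum is 54.
One optimal route: Elm → Fenby → Dale → Sutton → Ivy → Elm.

Minimum total distance: 54 min.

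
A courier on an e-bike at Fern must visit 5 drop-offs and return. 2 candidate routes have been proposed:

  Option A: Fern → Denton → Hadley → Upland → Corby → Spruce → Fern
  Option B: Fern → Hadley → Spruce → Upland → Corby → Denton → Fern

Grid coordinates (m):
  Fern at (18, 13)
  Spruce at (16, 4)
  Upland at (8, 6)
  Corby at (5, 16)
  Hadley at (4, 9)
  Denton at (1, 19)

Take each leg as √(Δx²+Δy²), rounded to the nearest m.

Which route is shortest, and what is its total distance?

68 m — Option A is the shortest.

Option A: 18 + 10 + 5 + 10 + 16 + 9 = 68
Option B: 15 + 13 + 8 + 10 + 5 + 18 = 69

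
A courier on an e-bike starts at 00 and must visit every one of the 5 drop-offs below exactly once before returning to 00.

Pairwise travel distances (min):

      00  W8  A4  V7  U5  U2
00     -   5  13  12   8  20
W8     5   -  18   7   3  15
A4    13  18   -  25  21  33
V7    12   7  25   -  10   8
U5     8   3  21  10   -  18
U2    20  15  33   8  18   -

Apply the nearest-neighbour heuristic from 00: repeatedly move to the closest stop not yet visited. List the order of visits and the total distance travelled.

Nearest-neighbour total = 72 min; route 00 → W8 → U5 → V7 → U2 → A4 → 00.

From 00: distances to unvisited — W8=5, U5=8, V7=12, A4=13, U2=20. Nearest is W8 (5).
From W8: distances to unvisited — U5=3, V7=7, U2=15, A4=18. Nearest is U5 (3).
From U5: distances to unvisited — V7=10, U2=18, A4=21. Nearest is V7 (10).
From V7: distances to unvisited — U2=8, A4=25. Nearest is U2 (8).
From U2: distances to unvisited — A4=33. Nearest is A4 (33).
Return A4→00: 13.
Total = 5 + 3 + 10 + 8 + 33 + 13 = 72.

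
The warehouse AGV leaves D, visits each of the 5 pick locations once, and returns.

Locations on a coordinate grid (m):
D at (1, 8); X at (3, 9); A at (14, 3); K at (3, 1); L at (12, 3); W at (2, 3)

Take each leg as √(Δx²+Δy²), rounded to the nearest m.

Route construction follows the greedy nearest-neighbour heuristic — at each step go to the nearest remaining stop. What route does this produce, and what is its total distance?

At D the remaining stops are X 2, W 5, K 7, L 12, A 14; go to X.
At X the remaining stops are W 6, K 8, L 11, A 13; go to W.
At W the remaining stops are K 2, L 10, A 12; go to K.
At K the remaining stops are L 9, A 11; go to L.
At L the remaining stops are A 2; go to A.
Return A→D: 14.
Total = 2 + 6 + 2 + 9 + 2 + 14 = 35.

Total distance 35 m via the nearest-neighbour route D → X → W → K → L → A → D.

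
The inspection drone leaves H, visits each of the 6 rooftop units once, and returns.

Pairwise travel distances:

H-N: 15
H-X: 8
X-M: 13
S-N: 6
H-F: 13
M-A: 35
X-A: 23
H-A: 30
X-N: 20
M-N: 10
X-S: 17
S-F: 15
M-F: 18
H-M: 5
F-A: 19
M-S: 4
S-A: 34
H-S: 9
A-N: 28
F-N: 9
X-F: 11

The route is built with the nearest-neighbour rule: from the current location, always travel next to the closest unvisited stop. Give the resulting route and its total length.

H → [M:5 / X:8 / S:9 / F:13 / N:15 / A:30] → M (5)
M → [S:4 / N:10 / X:13 / F:18 / A:35] → S (4)
S → [N:6 / F:15 / X:17 / A:34] → N (6)
N → [F:9 / X:20 / A:28] → F (9)
F → [X:11 / A:19] → X (11)
X → [A:23] → A (23)
Return A→H: 30.
Total = 5 + 4 + 6 + 9 + 11 + 23 + 30 = 88.

Nearest-neighbour total = 88; route H → M → S → N → F → X → A → H.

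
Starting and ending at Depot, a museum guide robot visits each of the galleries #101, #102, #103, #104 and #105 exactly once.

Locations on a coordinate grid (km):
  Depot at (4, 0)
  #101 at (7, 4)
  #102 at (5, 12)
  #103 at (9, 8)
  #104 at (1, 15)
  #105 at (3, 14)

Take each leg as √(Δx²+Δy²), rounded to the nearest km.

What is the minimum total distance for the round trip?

35 km — the shortest possible round trip.

With 5 stops there are 5!/2 = 60 distinct round trips (a route and its reverse cost the same).
Depot → #101 → #102 → #103 → #104 → #105 → Depot: 5+8+6+11+2+14 = 46
Depot → #101 → #102 → #103 → #105 → #104 → Depot: 5+8+6+8+2+15 = 44
Depot → #101 → #102 → #104 → #103 → #105 → Depot: 5+8+5+11+8+14 = 51
Depot → #101 → #102 → #104 → #105 → #103 → Depot: 5+8+5+2+8+9 = 37
Depot → #101 → #102 → #105 → #103 → #104 → Depot: 5+8+3+8+11+15 = 50
Depot → #101 → #102 → #105 → #104 → #103 → Depot: 5+8+3+2+11+9 = 38
Depot → #101 → #103 → #102 → #104 → #105 → Depot: 5+4+6+5+2+14 = 36
Depot → #101 → #103 → #102 → #105 → #104 → Depot: 5+4+6+3+2+15 = 35
Depot → #101 → #103 → #104 → #102 → #105 → Depot: 5+4+11+5+3+14 = 42
Depot → #101 → #103 → #104 → #105 → #102 → Depot: 5+4+11+2+3+12 = 37
Depot → #101 → #103 → #105 → #102 → #104 → Depot: 5+4+8+3+5+15 = 40
Depot → #101 → #103 → #105 → #104 → #102 → Depot: 5+4+8+2+5+12 = 36
Depot → #101 → #104 → #102 → #103 → #105 → Depot: 5+13+5+6+8+14 = 51
Depot → #101 → #104 → #102 → #105 → #103 → Depot: 5+13+5+3+8+9 = 43
… (46 more)
The minimum is 35.
One optimal route: Depot → #101 → #103 → #102 → #105 → #104 → Depot (or its reverse).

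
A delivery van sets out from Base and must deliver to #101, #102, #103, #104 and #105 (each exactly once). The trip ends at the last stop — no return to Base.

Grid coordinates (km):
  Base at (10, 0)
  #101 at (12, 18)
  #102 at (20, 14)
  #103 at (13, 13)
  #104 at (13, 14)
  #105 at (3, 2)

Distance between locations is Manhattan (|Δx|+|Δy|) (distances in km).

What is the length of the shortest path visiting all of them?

Shortest open route: 48 km.

There are 5! = 120 possible orderings.
Base - #101 - #102 - #103 - #104 - #105: 20+12+8+1+22 = 63
Base - #101 - #102 - #103 - #105 - #104: 20+12+8+21+22 = 83
Base - #101 - #102 - #104 - #103 - #105: 20+12+7+1+21 = 61
Base - #101 - #102 - #104 - #105 - #103: 20+12+7+22+21 = 82
Base - #101 - #102 - #105 - #103 - #104: 20+12+29+21+1 = 83
Base - #101 - #102 - #105 - #104 - #103: 20+12+29+22+1 = 84
Base - #101 - #103 - #102 - #104 - #105: 20+6+8+7+22 = 63
Base - #101 - #103 - #102 - #105 - #104: 20+6+8+29+22 = 85
Base - #101 - #103 - #104 - #102 - #105: 20+6+1+7+29 = 63
Base - #101 - #103 - #104 - #105 - #102: 20+6+1+22+29 = 78
Base - #101 - #103 - #105 - #102 - #104: 20+6+21+29+7 = 83
Base - #101 - #103 - #105 - #104 - #102: 20+6+21+22+7 = 76
Base - #101 - #104 - #102 - #103 - #105: 20+5+7+8+21 = 61
Base - #101 - #104 - #102 - #105 - #103: 20+5+7+29+21 = 82
… (106 more)
Base - #105 - #101 - #103 - #104 - #102: 9+25+6+1+7 = 48  ← best
The minimum is 48.
One shortest path: Base → #105 → #101 → #103 → #104 → #102.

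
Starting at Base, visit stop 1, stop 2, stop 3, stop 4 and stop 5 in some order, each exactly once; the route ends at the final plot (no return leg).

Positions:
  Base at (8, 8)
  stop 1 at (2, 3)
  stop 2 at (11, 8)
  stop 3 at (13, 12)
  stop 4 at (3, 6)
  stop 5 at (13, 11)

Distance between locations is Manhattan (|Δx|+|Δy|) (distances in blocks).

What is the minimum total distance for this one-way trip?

29 blocks — the minimum one-way total.

There are 5! = 120 possible orderings.
Base→stop 1→stop 2→stop 3→stop 4→stop 5: 11+14+6+16+15 = 62
Base→stop 1→stop 2→stop 3→stop 5→stop 4: 11+14+6+1+15 = 47
Base→stop 1→stop 2→stop 4→stop 3→stop 5: 11+14+10+16+1 = 52
Base→stop 1→stop 2→stop 4→stop 5→stop 3: 11+14+10+15+1 = 51
Base→stop 1→stop 2→stop 5→stop 3→stop 4: 11+14+5+1+16 = 47
Base→stop 1→stop 2→stop 5→stop 4→stop 3: 11+14+5+15+16 = 61
Base→stop 1→stop 3→stop 2→stop 4→stop 5: 11+20+6+10+15 = 62
Base→stop 1→stop 3→stop 2→stop 5→stop 4: 11+20+6+5+15 = 57
Base→stop 1→stop 3→stop 4→stop 2→stop 5: 11+20+16+10+5 = 62
Base→stop 1→stop 3→stop 4→stop 5→stop 2: 11+20+16+15+5 = 67
Base→stop 1→stop 3→stop 5→stop 2→stop 4: 11+20+1+5+10 = 47
Base→stop 1→stop 3→stop 5→stop 4→stop 2: 11+20+1+15+10 = 57
Base→stop 1→stop 4→stop 2→stop 3→stop 5: 11+4+10+6+1 = 32
Base→stop 1→stop 4→stop 2→stop 5→stop 3: 11+4+10+5+1 = 31
… (106 more)
Base→stop 2→stop 3→stop 5→stop 4→stop 1: 3+6+1+15+4 = 29  ← best
The minimum is 29.
One shortest path: Base → stop 2 → stop 3 → stop 5 → stop 4 → stop 1.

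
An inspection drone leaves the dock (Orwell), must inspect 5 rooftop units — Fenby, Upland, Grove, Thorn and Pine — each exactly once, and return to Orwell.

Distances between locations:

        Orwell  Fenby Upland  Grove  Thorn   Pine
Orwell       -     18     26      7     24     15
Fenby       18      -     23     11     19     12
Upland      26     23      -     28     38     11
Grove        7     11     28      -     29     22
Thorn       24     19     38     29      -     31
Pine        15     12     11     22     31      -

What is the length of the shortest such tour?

With 5 stops there are 5!/2 = 60 distinct round trips (a route and its reverse cost the same).
Orwell→Fenby→Upland→Grove→Thorn→Pine→Orwell: 18+23+28+29+31+15 = 144
Orwell→Fenby→Upland→Grove→Pine→Thorn→Orwell: 18+23+28+22+31+24 = 146
Orwell→Fenby→Upland→Thorn→Grove→Pine→Orwell: 18+23+38+29+22+15 = 145
Orwell→Fenby→Upland→Thorn→Pine→Grove→Orwell: 18+23+38+31+22+7 = 139
Orwell→Fenby→Upland→Pine→Grove→Thorn→Orwell: 18+23+11+22+29+24 = 127
Orwell→Fenby→Upland→Pine→Thorn→Grove→Orwell: 18+23+11+31+29+7 = 119
Orwell→Fenby→Grove→Upland→Thorn→Pine→Orwell: 18+11+28+38+31+15 = 141
Orwell→Fenby→Grove→Upland→Pine→Thorn→Orwell: 18+11+28+11+31+24 = 123
Orwell→Fenby→Grove→Thorn→Upland→Pine→Orwell: 18+11+29+38+11+15 = 122
Orwell→Fenby→Grove→Thorn→Pine→Upland→Orwell: 18+11+29+31+11+26 = 126
Orwell→Fenby→Grove→Pine→Upland→Thorn→Orwell: 18+11+22+11+38+24 = 124
Orwell→Fenby→Grove→Pine→Thorn→Upland→Orwell: 18+11+22+31+38+26 = 146
Orwell→Fenby→Thorn→Upland→Grove→Pine→Orwell: 18+19+38+28+22+15 = 140
Orwell→Fenby→Thorn→Upland→Pine→Grove→Orwell: 18+19+38+11+22+7 = 115
… (46 more)
Orwell→Grove→Fenby→Thorn→Upland→Pine→Orwell: 7+11+19+38+11+15 = 101  ← best
The minimum is 101.
One optimal route: Orwell → Grove → Fenby → Thorn → Upland → Pine → Orwell (or its reverse).

101 — the shortest possible round trip.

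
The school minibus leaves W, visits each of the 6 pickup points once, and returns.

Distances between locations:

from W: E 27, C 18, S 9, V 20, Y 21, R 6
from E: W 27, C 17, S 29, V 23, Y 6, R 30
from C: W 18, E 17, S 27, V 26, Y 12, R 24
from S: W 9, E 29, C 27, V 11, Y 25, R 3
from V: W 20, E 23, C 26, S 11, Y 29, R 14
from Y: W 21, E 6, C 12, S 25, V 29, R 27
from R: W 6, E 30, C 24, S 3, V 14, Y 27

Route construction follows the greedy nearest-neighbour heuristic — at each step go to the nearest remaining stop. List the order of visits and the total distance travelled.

79 along W → R → S → V → E → Y → C → W.

At W the remaining stops are R 6, S 9, C 18, V 20, Y 21, E 27; go to R.
At R the remaining stops are S 3, V 14, C 24, Y 27, E 30; go to S.
At S the remaining stops are V 11, Y 25, C 27, E 29; go to V.
At V the remaining stops are E 23, C 26, Y 29; go to E.
At E the remaining stops are Y 6, C 17; go to Y.
At Y the remaining stops are C 12; go to C.
Return C→W: 18.
Total = 6 + 3 + 11 + 23 + 6 + 12 + 18 = 79.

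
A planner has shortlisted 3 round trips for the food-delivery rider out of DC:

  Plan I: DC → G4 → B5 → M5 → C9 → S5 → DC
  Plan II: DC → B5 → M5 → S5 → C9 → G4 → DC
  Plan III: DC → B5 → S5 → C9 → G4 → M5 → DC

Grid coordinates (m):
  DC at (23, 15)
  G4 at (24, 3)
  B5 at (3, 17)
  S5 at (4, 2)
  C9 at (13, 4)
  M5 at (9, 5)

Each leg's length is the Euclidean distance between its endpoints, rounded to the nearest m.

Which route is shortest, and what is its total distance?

71 m — Plan II is the shortest.

Plan I: 12 + 25 + 13 + 4 + 9 + 23 = 86
Plan II: 20 + 13 + 6 + 9 + 11 + 12 = 71
Plan III: 20 + 15 + 9 + 11 + 15 + 17 = 87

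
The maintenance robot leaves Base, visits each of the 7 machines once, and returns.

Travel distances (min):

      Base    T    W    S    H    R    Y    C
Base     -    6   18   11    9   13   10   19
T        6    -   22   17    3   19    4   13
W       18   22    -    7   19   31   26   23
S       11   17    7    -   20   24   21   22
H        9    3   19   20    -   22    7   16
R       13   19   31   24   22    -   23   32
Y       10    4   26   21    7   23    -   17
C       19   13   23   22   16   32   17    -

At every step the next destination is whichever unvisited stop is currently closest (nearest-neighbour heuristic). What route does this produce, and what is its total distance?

Nearest-neighbour total = 106 min; route Base → T → H → Y → C → S → W → R → Base.

From Base: distances to unvisited — T=6, H=9, Y=10, S=11, R=13, W=18, C=19. Nearest is T (6).
From T: distances to unvisited — H=3, Y=4, C=13, S=17, R=19, W=22. Nearest is H (3).
From H: distances to unvisited — Y=7, C=16, W=19, S=20, R=22. Nearest is Y (7).
From Y: distances to unvisited — C=17, S=21, R=23, W=26. Nearest is C (17).
From C: distances to unvisited — S=22, W=23, R=32. Nearest is S (22).
From S: distances to unvisited — W=7, R=24. Nearest is W (7).
From W: distances to unvisited — R=31. Nearest is R (31).
Return R→Base: 13.
Total = 6 + 3 + 7 + 17 + 22 + 7 + 31 + 13 = 106.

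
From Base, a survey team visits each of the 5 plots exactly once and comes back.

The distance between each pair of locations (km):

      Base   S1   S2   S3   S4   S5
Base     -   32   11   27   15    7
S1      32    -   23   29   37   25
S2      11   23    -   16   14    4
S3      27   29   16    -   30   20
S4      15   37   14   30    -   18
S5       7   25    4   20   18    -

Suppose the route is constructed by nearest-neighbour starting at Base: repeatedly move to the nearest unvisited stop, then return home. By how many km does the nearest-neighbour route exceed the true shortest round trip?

The nearest-neighbour route is 10 km longer than optimal.

Base: S5=7, S2=11, S4=15, S3=27, S1=32 ⇒ S5
S5: S2=4, S4=18, S3=20, S1=25 ⇒ S2
S2: S4=14, S3=16, S1=23 ⇒ S4
S4: S3=30, S1=37 ⇒ S3
S3: S1=29 ⇒ S1
NN route Base → S5 → S2 → S4 → S3 → S1 → Base costs 116.
Optimal: Base → S4 → S2 → S3 → S1 → S5 → Base costs 106 (by enumerating all 60 distinct tours).
Excess = 116 − 106 = 10.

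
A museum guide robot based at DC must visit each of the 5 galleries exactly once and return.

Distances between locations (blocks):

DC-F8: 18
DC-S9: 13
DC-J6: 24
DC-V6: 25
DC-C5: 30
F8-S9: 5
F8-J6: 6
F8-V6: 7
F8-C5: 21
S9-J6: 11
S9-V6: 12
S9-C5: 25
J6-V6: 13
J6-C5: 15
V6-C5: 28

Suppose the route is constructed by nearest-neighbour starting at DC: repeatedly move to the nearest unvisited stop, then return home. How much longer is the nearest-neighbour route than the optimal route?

Excess over optimum: 12 blocks.

DC: S9=13, F8=18, J6=24, V6=25, C5=30 ⇒ S9
S9: F8=5, J6=11, V6=12, C5=25 ⇒ F8
F8: J6=6, V6=7, C5=21 ⇒ J6
J6: V6=13, C5=15 ⇒ V6
V6: C5=28 ⇒ C5
NN route DC → S9 → F8 → J6 → V6 → C5 → DC costs 95.
Optimal: DC → S9 → F8 → V6 → J6 → C5 → DC costs 83 (by enumerating all 60 distinct tours).
Excess = 95 − 83 = 12.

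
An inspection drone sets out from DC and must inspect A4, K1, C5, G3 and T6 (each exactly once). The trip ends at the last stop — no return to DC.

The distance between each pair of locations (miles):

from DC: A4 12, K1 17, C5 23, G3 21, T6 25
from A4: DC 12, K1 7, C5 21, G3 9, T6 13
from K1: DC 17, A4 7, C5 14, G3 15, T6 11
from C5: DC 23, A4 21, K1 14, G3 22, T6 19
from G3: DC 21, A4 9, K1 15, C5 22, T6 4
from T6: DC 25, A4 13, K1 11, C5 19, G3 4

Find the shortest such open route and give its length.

Shortest open route: 50 miles.

There are 5! = 120 possible orderings.
DC→A4→K1→C5→G3→T6: 12+7+14+22+4 = 59
DC→A4→K1→C5→T6→G3: 12+7+14+19+4 = 56
DC→A4→K1→G3→C5→T6: 12+7+15+22+19 = 75
DC→A4→K1→G3→T6→C5: 12+7+15+4+19 = 57
DC→A4→K1→T6→C5→G3: 12+7+11+19+22 = 71
DC→A4→K1→T6→G3→C5: 12+7+11+4+22 = 56
DC→A4→C5→K1→G3→T6: 12+21+14+15+4 = 66
DC→A4→C5→K1→T6→G3: 12+21+14+11+4 = 62
DC→A4→C5→G3→K1→T6: 12+21+22+15+11 = 81
DC→A4→C5→G3→T6→K1: 12+21+22+4+11 = 70
DC→A4→C5→T6→K1→G3: 12+21+19+11+15 = 78
DC→A4→C5→T6→G3→K1: 12+21+19+4+15 = 71
DC→A4→G3→K1→C5→T6: 12+9+15+14+19 = 69
DC→A4→G3→K1→T6→C5: 12+9+15+11+19 = 66
… (106 more)
DC→A4→G3→T6→K1→C5: 12+9+4+11+14 = 50  ← best
The minimum is 50.
One shortest path: DC → A4 → G3 → T6 → K1 → C5.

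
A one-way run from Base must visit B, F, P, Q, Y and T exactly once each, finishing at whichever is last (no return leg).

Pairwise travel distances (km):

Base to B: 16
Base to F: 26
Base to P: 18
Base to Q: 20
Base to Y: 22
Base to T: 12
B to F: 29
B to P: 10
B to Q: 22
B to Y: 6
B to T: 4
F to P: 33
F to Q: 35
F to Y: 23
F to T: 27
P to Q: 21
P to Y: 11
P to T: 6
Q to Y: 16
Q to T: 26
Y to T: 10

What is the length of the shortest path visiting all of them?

There are 6! = 720 possible orderings.
Base → B → F → P → Q → Y → T: 16+29+33+21+16+10 = 125
Base → B → F → P → Q → T → Y: 16+29+33+21+26+10 = 135
Base → B → F → P → Y → Q → T: 16+29+33+11+16+26 = 131
Base → B → F → P → Y → T → Q: 16+29+33+11+10+26 = 125
Base → B → F → P → T → Q → Y: 16+29+33+6+26+16 = 126
Base → B → F → P → T → Y → Q: 16+29+33+6+10+16 = 110
Base → B → F → Q → P → Y → T: 16+29+35+21+11+10 = 122
Base → B → F → Q → P → T → Y: 16+29+35+21+6+10 = 117
… (712 more)
Base → Q → P → T → B → Y → F: 20+21+6+4+6+23 = 80  ← best
The minimum is 80.
One shortest path: Base → Q → P → T → B → Y → F.

Minimum one-way distance = 80 km.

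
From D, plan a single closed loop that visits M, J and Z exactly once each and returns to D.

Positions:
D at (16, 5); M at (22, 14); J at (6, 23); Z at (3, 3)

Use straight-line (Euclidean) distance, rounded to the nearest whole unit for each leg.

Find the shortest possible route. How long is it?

62 — the shortest possible round trip.

With 3 stops there are 3!/2 = 3 distinct round trips (a route and its reverse cost the same).
D - M - J - Z - D: 11+18+20+13 = 62
D - M - Z - J - D: 11+22+20+21 = 74
D - J - M - Z - D: 21+18+22+13 = 74
The minimum is 62.
One optimal route: D → M → J → Z → D (or its reverse).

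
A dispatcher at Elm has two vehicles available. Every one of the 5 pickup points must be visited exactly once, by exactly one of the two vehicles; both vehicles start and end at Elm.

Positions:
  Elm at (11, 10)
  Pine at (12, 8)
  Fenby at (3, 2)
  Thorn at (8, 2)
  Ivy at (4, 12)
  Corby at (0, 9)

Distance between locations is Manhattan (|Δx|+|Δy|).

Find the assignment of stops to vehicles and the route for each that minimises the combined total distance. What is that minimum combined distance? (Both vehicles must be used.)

Check every non-empty split of the stops between the two vehicles; for each half take its own optimal tour:
  {Pine} + {Fenby, Thorn, Ivy, Corby}: 6 + 42 = 48
  {Fenby} + {Pine, Thorn, Ivy, Corby}: 32 + 44 = 76
  {Pine, Fenby} + {Thorn, Ivy, Corby}: 34 + 42 = 76
  {Thorn} + {Pine, Fenby, Ivy, Corby}: 22 + 44 = 66
  {Pine, Thorn} + {Fenby, Ivy, Corby}: 24 + 42 = 66
  {Fenby, Thorn} + {Pine, Ivy, Corby}: 32 + 32 = 64
  … (15 splits in total)
Best: vehicle 1 Elm → Pine → Elm = 6; vehicle 2 Elm → Thorn → Fenby → Corby → Ivy → Elm = 42; combined 48.

Minimum combined distance: 48.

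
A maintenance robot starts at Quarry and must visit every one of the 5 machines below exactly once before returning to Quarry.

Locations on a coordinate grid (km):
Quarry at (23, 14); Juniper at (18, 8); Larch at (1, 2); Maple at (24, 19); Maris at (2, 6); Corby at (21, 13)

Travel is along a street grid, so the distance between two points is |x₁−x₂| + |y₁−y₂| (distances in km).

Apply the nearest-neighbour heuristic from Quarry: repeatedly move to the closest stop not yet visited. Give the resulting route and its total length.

Nearest-neighbour total = 102 km; route Quarry → Corby → Juniper → Maple → Maris → Larch → Quarry.

At Quarry the remaining stops are Corby 3, Maple 6, Juniper 11, Maris 29, Larch 34; go to Corby.
At Corby the remaining stops are Juniper 8, Maple 9, Maris 26, Larch 31; go to Juniper.
At Juniper the remaining stops are Maple 17, Maris 18, Larch 23; go to Maple.
At Maple the remaining stops are Maris 35, Larch 40; go to Maris.
At Maris the remaining stops are Larch 5; go to Larch.
Return Larch→Quarry: 34.
Total = 3 + 8 + 17 + 35 + 5 + 34 = 102.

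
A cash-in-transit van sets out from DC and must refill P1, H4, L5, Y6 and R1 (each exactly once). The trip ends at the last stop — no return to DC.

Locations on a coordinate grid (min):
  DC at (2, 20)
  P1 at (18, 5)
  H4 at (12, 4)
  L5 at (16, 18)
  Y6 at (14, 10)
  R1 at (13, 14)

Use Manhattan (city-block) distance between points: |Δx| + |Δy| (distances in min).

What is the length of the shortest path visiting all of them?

Minimum one-way distance = 43 min.

There are 5! = 120 possible orderings.
DC → P1 → H4 → L5 → Y6 → R1: 31+7+18+10+5 = 71
DC → P1 → H4 → L5 → R1 → Y6: 31+7+18+7+5 = 68
DC → P1 → H4 → Y6 → L5 → R1: 31+7+8+10+7 = 63
DC → P1 → H4 → Y6 → R1 → L5: 31+7+8+5+7 = 58
DC → P1 → H4 → R1 → L5 → Y6: 31+7+11+7+10 = 66
DC → P1 → H4 → R1 → Y6 → L5: 31+7+11+5+10 = 64
DC → P1 → L5 → H4 → Y6 → R1: 31+15+18+8+5 = 77
DC → P1 → L5 → H4 → R1 → Y6: 31+15+18+11+5 = 80
DC → P1 → L5 → Y6 → H4 → R1: 31+15+10+8+11 = 75
DC → P1 → L5 → Y6 → R1 → H4: 31+15+10+5+11 = 72
DC → P1 → L5 → R1 → H4 → Y6: 31+15+7+11+8 = 72
DC → P1 → L5 → R1 → Y6 → H4: 31+15+7+5+8 = 66
DC → P1 → Y6 → H4 → L5 → R1: 31+9+8+18+7 = 73
DC → P1 → Y6 → H4 → R1 → L5: 31+9+8+11+7 = 66
… (106 more)
DC → L5 → R1 → Y6 → H4 → P1: 16+7+5+8+7 = 43  ← best
The minimum is 43.
One shortest path: DC → L5 → R1 → Y6 → H4 → P1.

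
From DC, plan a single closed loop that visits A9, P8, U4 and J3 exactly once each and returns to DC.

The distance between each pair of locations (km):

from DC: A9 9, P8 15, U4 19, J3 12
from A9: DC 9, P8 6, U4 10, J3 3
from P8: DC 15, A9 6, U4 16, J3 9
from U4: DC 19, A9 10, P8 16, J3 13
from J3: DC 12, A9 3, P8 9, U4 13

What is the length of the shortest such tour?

DC-A9-P8-U4-J3-DC: 9+6+16+13+12 = 56
DC-A9-P8-J3-U4-DC: 9+6+9+13+19 = 56
DC-A9-U4-P8-J3-DC: 9+10+16+9+12 = 56
DC-A9-U4-J3-P8-DC: 9+10+13+9+15 = 56
DC-A9-J3-P8-U4-DC: 9+3+9+16+19 = 56
DC-A9-J3-U4-P8-DC: 9+3+13+16+15 = 56
DC-P8-A9-U4-J3-DC: 15+6+10+13+12 = 56
DC-P8-A9-J3-U4-DC: 15+6+3+13+19 = 56
DC-P8-U4-A9-J3-DC: 15+16+10+3+12 = 56
DC-P8-J3-A9-U4-DC: 15+9+3+10+19 = 56
DC-U4-A9-P8-J3-DC: 19+10+6+9+12 = 56
DC-U4-P8-A9-J3-DC: 19+16+6+3+12 = 56
The minimum is 56.
One optimal route: DC → A9 → P8 → U4 → J3 → DC (or its reverse).

Shortest round trip = 56 km.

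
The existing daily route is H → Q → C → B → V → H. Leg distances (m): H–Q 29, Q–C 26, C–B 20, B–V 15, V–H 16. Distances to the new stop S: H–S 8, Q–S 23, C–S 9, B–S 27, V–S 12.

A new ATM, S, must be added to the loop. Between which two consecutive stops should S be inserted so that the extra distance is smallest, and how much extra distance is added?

Insertion cost between consecutive stops i–j is d(i,S) + d(S,j) − d(i,j):
  between H and Q: 8 + 23 − 29 = 2
  between Q and C: 23 + 9 − 26 = 6
  between C and B: 9 + 27 − 20 = 16
  between B and V: 27 + 12 − 15 = 24
  between V and H: 12 + 8 − 16 = 4
Cheapest insertion is between H and Q, adding 2.
New total = 106 + 2 = 108.

Minimum extra distance: 2 m, inserting S between H and Q.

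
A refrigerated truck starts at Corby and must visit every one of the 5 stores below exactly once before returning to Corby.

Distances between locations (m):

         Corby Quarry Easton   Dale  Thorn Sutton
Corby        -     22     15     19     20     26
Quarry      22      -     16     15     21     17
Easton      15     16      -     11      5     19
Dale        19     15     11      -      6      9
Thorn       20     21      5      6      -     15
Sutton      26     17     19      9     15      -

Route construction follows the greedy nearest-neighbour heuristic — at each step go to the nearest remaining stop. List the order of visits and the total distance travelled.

74 m along Corby → Easton → Thorn → Dale → Sutton → Quarry → Corby.

Corby → [Easton:15 / Dale:19 / Thorn:20 / Quarry:22 / Sutton:26] → Easton (15)
Easton → [Thorn:5 / Dale:11 / Quarry:16 / Sutton:19] → Thorn (5)
Thorn → [Dale:6 / Sutton:15 / Quarry:21] → Dale (6)
Dale → [Sutton:9 / Quarry:15] → Sutton (9)
Sutton → [Quarry:17] → Quarry (17)
Return Quarry→Corby: 22.
Total = 15 + 5 + 6 + 9 + 17 + 22 = 74.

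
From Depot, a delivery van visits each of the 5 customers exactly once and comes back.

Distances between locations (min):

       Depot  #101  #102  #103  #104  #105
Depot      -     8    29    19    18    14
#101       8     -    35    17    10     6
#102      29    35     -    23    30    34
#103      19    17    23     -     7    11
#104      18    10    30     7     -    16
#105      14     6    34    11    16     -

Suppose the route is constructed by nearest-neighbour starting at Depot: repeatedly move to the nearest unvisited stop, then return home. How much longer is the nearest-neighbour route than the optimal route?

2 min longer than the optimal tour.

From Depot: #101=8, #105=14, #104=18, #103=19, #102=29 → choose #101 (8).
From #101: #105=6, #104=10, #103=17, #102=35 → choose #105 (6).
From #105: #103=11, #104=16, #102=34 → choose #103 (11).
From #103: #104=7, #102=23 → choose #104 (7).
From #104: #102=30 → choose #102 (30).
NN route Depot → #101 → #105 → #103 → #104 → #102 → Depot costs 91.
Optimal: Depot → #101 → #105 → #104 → #103 → #102 → Depot costs 89 (by enumerating all 60 distinct tours).
Excess = 91 − 89 = 2.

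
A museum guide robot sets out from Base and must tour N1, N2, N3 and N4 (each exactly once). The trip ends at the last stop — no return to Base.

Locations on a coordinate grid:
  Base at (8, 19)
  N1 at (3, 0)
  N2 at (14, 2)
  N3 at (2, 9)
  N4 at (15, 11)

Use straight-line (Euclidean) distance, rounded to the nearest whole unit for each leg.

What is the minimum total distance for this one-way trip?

Shortest open route: 40.

There are 4! = 24 possible orderings.
Base → N1 → N2 → N3 → N4: 20+11+14+13 = 58
Base → N1 → N2 → N4 → N3: 20+11+9+13 = 53
Base → N1 → N3 → N2 → N4: 20+9+14+9 = 52
Base → N1 → N3 → N4 → N2: 20+9+13+9 = 51
Base → N1 → N4 → N2 → N3: 20+16+9+14 = 59
Base → N1 → N4 → N3 → N2: 20+16+13+14 = 63
Base → N2 → N1 → N3 → N4: 18+11+9+13 = 51
Base → N2 → N1 → N4 → N3: 18+11+16+13 = 58
Base → N2 → N3 → N1 → N4: 18+14+9+16 = 57
Base → N2 → N3 → N4 → N1: 18+14+13+16 = 61
Base → N2 → N4 → N1 → N3: 18+9+16+9 = 52
Base → N2 → N4 → N3 → N1: 18+9+13+9 = 49
Base → N3 → N1 → N2 → N4: 12+9+11+9 = 41
Base → N3 → N1 → N4 → N2: 12+9+16+9 = 46
… (10 more)
Base → N4 → N2 → N1 → N3: 11+9+11+9 = 40  ← best
The minimum is 40.
One shortest path: Base → N4 → N2 → N1 → N3.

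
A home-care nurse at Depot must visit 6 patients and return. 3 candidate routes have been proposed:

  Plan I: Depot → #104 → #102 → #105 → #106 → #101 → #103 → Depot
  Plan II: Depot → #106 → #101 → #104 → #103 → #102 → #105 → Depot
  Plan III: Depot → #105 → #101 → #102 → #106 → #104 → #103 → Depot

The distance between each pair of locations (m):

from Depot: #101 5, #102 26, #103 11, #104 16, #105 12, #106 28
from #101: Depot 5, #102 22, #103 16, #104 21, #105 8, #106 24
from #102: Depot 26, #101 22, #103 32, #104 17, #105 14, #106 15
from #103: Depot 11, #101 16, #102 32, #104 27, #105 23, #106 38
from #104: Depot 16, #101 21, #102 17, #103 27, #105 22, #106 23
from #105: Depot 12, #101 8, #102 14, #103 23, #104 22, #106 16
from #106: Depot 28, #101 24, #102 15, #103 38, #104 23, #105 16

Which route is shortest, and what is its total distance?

Plan I: 16 + 17 + 14 + 16 + 24 + 16 + 11 = 114
Plan II: 28 + 24 + 21 + 27 + 32 + 14 + 12 = 158
Plan III: 12 + 8 + 22 + 15 + 23 + 27 + 11 = 118

114 m — Plan I is the shortest.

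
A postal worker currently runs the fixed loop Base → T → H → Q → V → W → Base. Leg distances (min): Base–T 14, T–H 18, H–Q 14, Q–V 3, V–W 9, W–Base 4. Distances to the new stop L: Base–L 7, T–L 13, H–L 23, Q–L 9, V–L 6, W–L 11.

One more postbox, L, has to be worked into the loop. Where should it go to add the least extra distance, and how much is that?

Insertion cost between consecutive stops i–j is d(i,L) + d(L,j) − d(i,j):
  between Base and T: 7 + 13 − 14 = 6
  between T and H: 13 + 23 − 18 = 18
  between H and Q: 23 + 9 − 14 = 18
  between Q and V: 9 + 6 − 3 = 12
  between V and W: 6 + 11 − 9 = 8
  between W and Base: 11 + 7 − 4 = 14
Cheapest insertion is between Base and T, adding 6.
New total = 62 + 6 = 68.

+6 min — insert L between Base and T.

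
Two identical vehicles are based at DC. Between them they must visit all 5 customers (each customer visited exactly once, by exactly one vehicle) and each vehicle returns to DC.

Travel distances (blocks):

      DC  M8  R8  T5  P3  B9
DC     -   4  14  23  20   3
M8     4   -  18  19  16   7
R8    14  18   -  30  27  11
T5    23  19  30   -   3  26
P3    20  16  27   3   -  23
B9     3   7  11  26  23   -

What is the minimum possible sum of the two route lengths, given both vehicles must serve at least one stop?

Try each way of splitting the stops between the two vehicles (each non-empty) and, for each split, find the best tour for each vehicle:
  {M8} + {R8, T5, P3, B9}: 8 + 67 = 75
  {R8} + {M8, T5, P3, B9}: 28 + 52 = 80
  {M8, R8} + {T5, P3, B9}: 36 + 52 = 88
  {T5} + {M8, R8, P3, B9}: 46 + 61 = 107
  {M8, T5} + {R8, P3, B9}: 46 + 61 = 107
  {R8, T5} + {M8, P3, B9}: 67 + 46 = 113
  … (15 splits in total)
  {M8, R8, T5, P3} + {B9}: 67 + 6 = 73  ← best
Best: vehicle 1 DC → M8 → T5 → P3 → R8 → DC = 67; vehicle 2 DC → B9 → DC = 6; combined 73.

Minimum combined distance: 73 blocks.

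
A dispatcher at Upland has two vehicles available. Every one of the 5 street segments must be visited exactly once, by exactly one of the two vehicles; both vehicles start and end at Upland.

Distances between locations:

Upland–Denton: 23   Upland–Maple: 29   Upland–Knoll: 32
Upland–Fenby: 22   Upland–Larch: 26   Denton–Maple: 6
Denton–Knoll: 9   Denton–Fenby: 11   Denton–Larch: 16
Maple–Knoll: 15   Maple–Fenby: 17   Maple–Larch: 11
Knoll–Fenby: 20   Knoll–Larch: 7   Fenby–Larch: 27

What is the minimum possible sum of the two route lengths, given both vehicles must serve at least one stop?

There are 2^4 − 1 = 15 ways to divide the 5 stops into two non-empty groups. For each, the best each vehicle can do is its own shortest tour through its group:
  {Denton} + {Maple, Knoll, Fenby, Larch}: 46 + 87 = 133
  {Maple} + {Denton, Knoll, Fenby, Larch}: 58 + 75 = 133
  {Denton, Maple} + {Knoll, Fenby, Larch}: 58 + 75 = 133
  {Knoll} + {Denton, Maple, Fenby, Larch}: 64 + 76 = 140
  {Denton, Knoll} + {Maple, Fenby, Larch}: 64 + 76 = 140
  {Maple, Knoll} + {Denton, Fenby, Larch}: 76 + 75 = 151
  … (15 splits in total)
  {Fenby} + {Denton, Maple, Knoll, Larch}: 44 + 77 = 121  ← best
Best: vehicle 1 Upland → Fenby → Upland = 44; vehicle 2 Upland → Denton → Maple → Knoll → Larch → Upland = 77; combined 121.

Minimum combined distance: 121.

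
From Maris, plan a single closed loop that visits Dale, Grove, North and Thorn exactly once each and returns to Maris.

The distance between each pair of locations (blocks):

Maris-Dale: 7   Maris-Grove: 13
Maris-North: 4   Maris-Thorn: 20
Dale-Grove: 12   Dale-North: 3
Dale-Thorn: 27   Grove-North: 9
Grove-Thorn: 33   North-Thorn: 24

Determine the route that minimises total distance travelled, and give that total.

Minimum total distance: 72 blocks.

There are 12 distinct closed tours to check (reversals are equivalent).
Maris→Dale→Grove→North→Thorn→Maris: 7+12+9+24+20 = 72
Maris→Dale→Grove→Thorn→North→Maris: 7+12+33+24+4 = 80
Maris→Dale→North→Grove→Thorn→Maris: 7+3+9+33+20 = 72
Maris→Dale→North→Thorn→Grove→Maris: 7+3+24+33+13 = 80
Maris→Dale→Thorn→Grove→North→Maris: 7+27+33+9+4 = 80
Maris→Dale→Thorn→North→Grove→Maris: 7+27+24+9+13 = 80
Maris→Grove→Dale→North→Thorn→Maris: 13+12+3+24+20 = 72
Maris→Grove→Dale→Thorn→North→Maris: 13+12+27+24+4 = 80
Maris→Grove→North→Dale→Thorn→Maris: 13+9+3+27+20 = 72
Maris→Grove→Thorn→Dale→North→Maris: 13+33+27+3+4 = 80
Maris→North→Dale→Grove→Thorn→Maris: 4+3+12+33+20 = 72
Maris→North→Grove→Dale→Thorn→Maris: 4+9+12+27+20 = 72
The minimum is 72.
One optimal route: Maris → Dale → Grove → North → Thorn → Maris (or its reverse).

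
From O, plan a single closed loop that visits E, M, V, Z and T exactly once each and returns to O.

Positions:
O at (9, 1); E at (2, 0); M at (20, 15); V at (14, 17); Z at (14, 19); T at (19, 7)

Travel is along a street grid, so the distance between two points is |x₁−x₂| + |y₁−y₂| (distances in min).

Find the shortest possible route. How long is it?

There are 60 distinct closed tours to check (reversals are equivalent).
O → E → M → V → Z → T → O: 8+33+8+2+17+16 = 84
O → E → M → V → T → Z → O: 8+33+8+15+17+23 = 104
O → E → M → Z → V → T → O: 8+33+10+2+15+16 = 84
O → E → M → Z → T → V → O: 8+33+10+17+15+21 = 104
O → E → M → T → V → Z → O: 8+33+9+15+2+23 = 90
O → E → M → T → Z → V → O: 8+33+9+17+2+21 = 90
O → E → V → M → Z → T → O: 8+29+8+10+17+16 = 88
O → E → V → M → T → Z → O: 8+29+8+9+17+23 = 94
O → E → V → Z → M → T → O: 8+29+2+10+9+16 = 74
O → E → V → Z → T → M → O: 8+29+2+17+9+25 = 90
O → E → V → T → M → Z → O: 8+29+15+9+10+23 = 94
O → E → V → T → Z → M → O: 8+29+15+17+10+25 = 104
O → E → Z → M → V → T → O: 8+31+10+8+15+16 = 88
O → E → Z → M → T → V → O: 8+31+10+9+15+21 = 94
… (46 more)
The minimum is 74.
One optimal route: O → E → V → Z → M → T → O (or its reverse).

74 min — the shortest possible round trip.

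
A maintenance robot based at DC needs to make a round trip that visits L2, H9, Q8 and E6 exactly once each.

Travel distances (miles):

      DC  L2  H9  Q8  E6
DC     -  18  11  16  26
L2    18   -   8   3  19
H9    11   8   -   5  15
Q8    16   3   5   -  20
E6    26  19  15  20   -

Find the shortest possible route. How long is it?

64 miles — the shortest possible round trip.

There are 12 distinct closed tours to check (reversals are equivalent).
DC → L2 → H9 → Q8 → E6 → DC: 18+8+5+20+26 = 77
DC → L2 → H9 → E6 → Q8 → DC: 18+8+15+20+16 = 77
DC → L2 → Q8 → H9 → E6 → DC: 18+3+5+15+26 = 67
DC → L2 → Q8 → E6 → H9 → DC: 18+3+20+15+11 = 67
DC → L2 → E6 → H9 → Q8 → DC: 18+19+15+5+16 = 73
DC → L2 → E6 → Q8 → H9 → DC: 18+19+20+5+11 = 73
DC → H9 → L2 → Q8 → E6 → DC: 11+8+3+20+26 = 68
DC → H9 → L2 → E6 → Q8 → DC: 11+8+19+20+16 = 74
DC → H9 → Q8 → L2 → E6 → DC: 11+5+3+19+26 = 64
DC → H9 → E6 → L2 → Q8 → DC: 11+15+19+3+16 = 64
DC → Q8 → L2 → H9 → E6 → DC: 16+3+8+15+26 = 68
DC → Q8 → H9 → L2 → E6 → DC: 16+5+8+19+26 = 74
The minimum is 64.
One optimal route: DC → H9 → Q8 → L2 → E6 → DC (or its reverse).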